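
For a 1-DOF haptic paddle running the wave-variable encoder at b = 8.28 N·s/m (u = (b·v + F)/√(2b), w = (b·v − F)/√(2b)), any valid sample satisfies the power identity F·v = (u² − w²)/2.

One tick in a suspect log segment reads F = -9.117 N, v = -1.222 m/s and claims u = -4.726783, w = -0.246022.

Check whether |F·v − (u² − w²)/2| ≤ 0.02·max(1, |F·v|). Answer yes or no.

F·v = (-9.117)×(-1.222) = 11.140974 W.
(u² − w²)/2 = (22.342478 − 0.060527)/2 = 11.140975 W.
|Δ| = 0.000001;  2% of max(1, |F·v|) = 0.222819.

yes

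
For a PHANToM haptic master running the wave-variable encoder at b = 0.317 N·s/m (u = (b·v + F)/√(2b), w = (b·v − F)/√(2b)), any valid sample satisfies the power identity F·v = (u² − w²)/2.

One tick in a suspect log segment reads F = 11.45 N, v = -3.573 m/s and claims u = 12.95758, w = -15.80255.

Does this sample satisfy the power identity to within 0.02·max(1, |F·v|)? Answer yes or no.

F·v = 11.45×(-3.573) = -40.9108 W.
(u² − w²)/2 = (167.8989 − 249.7206)/2 = -40.9109 W.
|Δ| = 0.0000;  2% of max(1, |F·v|) = 0.8182.

yes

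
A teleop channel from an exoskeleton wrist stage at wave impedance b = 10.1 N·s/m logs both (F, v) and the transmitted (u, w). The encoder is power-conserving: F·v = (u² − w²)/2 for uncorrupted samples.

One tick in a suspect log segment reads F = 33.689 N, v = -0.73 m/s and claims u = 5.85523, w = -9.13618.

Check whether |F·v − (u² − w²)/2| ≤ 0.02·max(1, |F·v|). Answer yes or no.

F·v = 33.689×(-0.73) = -24.59297 W.
(u² − w²)/2 = (34.28372 − 83.46978)/2 = -24.59303 W.
|Δ| = 0.00006;  2% of max(1, |F·v|) = 0.49186.

yes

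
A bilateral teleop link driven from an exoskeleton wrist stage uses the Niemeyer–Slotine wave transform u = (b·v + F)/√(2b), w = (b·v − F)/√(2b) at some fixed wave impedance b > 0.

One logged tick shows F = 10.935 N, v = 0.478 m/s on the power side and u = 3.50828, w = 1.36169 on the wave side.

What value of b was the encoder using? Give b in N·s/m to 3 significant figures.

b = 51.9 N·s/m

u + w = 4.86997;  u + w = √(2b)·v, so √(2b) = 4.86997/0.478 = 10.18822.
b = (√(2b))²/2 = 103.79986/2 = 51.89993.
(Check via u − w = 2F/√(2b): u − w = 2.14659, 2F/√(2b) = 2.14660.)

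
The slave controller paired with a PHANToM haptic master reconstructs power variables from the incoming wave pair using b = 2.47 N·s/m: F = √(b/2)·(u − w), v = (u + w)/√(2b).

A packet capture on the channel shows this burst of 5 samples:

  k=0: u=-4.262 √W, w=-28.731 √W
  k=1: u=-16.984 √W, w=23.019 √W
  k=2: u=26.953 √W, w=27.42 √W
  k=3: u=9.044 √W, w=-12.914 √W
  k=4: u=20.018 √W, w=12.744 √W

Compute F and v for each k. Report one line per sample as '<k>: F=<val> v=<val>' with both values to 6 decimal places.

k=0: u−w=24.469000, u+w=-32.993000; √(b/2)=1.111306, √(2b)=2.222611; F=1.111306×24.469=27.192535, v=-32.993000/2.222611=-14.844252
k=1: u−w=-40.003000, u+w=6.035000; √(b/2)=1.111306, √(2b)=2.222611; F=1.111306×(-40.003)=-44.455555, v=6.035000/2.222611=2.715275
k=2: u−w=-0.467000, u+w=54.373000; √(b/2)=1.111306, √(2b)=2.222611; F=1.111306×(-0.467)=-0.518980, v=54.373000/2.222611=24.463569
k=3: u−w=21.958000, u+w=-3.870000; √(b/2)=1.111306, √(2b)=2.222611; F=1.111306×21.958=24.402047, v=-3.870000/2.222611=-1.741195
k=4: u−w=7.274000, u+w=32.762000; √(b/2)=1.111306, √(2b)=2.222611; F=1.111306×7.274=8.083636, v=32.762000/2.222611=14.740321

0: F=27.192535 v=-14.844252
1: F=-44.455555 v=2.715275
2: F=-0.518980 v=24.463569
3: F=24.402047 v=-1.741195
4: F=8.083636 v=14.740321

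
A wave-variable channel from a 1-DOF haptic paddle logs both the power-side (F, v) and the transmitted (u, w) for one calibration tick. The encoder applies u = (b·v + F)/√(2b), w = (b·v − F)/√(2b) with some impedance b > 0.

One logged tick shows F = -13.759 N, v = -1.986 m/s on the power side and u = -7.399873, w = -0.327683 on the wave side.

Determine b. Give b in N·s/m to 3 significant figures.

b = 7.57 N·s/m

u + w = -7.727556;  u + w = √(2b)·v, so √(2b) = -7.727556/(-1.986) = 3.891015.
b = (√(2b))²/2 = 15.139999/2 = 7.569999.
(Check via u − w = 2F/√(2b): u − w = -7.072190, 2F/√(2b) = -7.072190.)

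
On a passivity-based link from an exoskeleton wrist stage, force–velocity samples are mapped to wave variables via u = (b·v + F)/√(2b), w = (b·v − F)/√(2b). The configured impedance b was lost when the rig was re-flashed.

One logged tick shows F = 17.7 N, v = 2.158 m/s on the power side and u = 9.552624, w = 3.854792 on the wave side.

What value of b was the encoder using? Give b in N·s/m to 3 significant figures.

u + w = 13.407416;  u + w = √(2b)·v, so √(2b) = 13.407416/2.158 = 6.212890.
b = (√(2b))²/2 = 38.599999/2 = 19.299999.
(Check via u − w = 2F/√(2b): u − w = 5.697832, 2F/√(2b) = 5.697832.)

b = 19.3 N·s/m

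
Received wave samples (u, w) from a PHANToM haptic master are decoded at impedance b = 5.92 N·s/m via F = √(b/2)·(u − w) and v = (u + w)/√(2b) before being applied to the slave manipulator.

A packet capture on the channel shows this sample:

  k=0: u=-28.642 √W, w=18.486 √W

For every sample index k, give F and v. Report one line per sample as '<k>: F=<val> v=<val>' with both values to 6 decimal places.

k=0: u−w=-47.128000, u+w=-10.156000; √(b/2)=1.720465, √(2b)=3.440930; F=1.720465×(-47.128)=-81.082077, v=-10.156000/3.440930=-2.951528

0: F=-81.082077 v=-2.951528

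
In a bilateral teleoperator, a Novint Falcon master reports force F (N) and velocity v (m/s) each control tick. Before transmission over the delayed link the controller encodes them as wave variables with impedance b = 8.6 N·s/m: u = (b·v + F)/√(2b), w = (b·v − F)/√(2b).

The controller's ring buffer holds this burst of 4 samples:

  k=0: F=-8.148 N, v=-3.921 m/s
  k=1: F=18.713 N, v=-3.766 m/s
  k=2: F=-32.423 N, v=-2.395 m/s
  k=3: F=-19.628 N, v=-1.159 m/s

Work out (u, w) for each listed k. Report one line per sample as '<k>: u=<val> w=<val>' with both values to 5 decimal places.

k=0: b·v=8.6×(-3.921)=-33.72060; √(2b)=4.14729; u=(-33.72060+(-8.148))/4.14729=-10.09542, w=(-33.72060−(-8.148))/4.14729=-6.16610
k=1: b·v=8.6×(-3.766)=-32.38760; √(2b)=4.14729; u=(-32.38760+18.713)/4.14729=-3.29724, w=(-32.38760−18.713)/4.14729=-12.32145
k=2: b·v=8.6×(-2.395)=-20.59700; √(2b)=4.14729; u=(-20.59700+(-32.423))/4.14729=-12.78426, w=(-20.59700−(-32.423))/4.14729=2.85150
k=3: b·v=8.6×(-1.159)=-9.96740; √(2b)=4.14729; u=(-9.96740+(-19.628))/4.14729=-7.13608, w=(-9.96740−(-19.628))/4.14729=2.32938

0: u=-10.09542 w=-6.16610
1: u=-3.29724 w=-12.32145
2: u=-12.78426 w=2.85150
3: u=-7.13608 w=2.32938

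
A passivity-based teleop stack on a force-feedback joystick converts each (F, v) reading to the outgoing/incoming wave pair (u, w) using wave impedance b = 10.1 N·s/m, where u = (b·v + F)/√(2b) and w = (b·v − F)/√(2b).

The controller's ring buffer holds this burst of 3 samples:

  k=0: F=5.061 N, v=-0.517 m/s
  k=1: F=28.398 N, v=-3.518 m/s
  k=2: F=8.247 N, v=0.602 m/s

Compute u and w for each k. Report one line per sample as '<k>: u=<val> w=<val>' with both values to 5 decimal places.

0: u=-0.03576 w=-2.28787
1: u=-1.58725 w=-14.22419
2: u=3.18776 w=-0.48211

k=0: b·v=10.1×(-0.517)=-5.22170; √(2b)=4.49444; u=(-5.22170+5.061)/4.49444=-0.03576, w=(-5.22170−5.061)/4.49444=-2.28787
k=1: b·v=10.1×(-3.518)=-35.53180; √(2b)=4.49444; u=(-35.53180+28.398)/4.49444=-1.58725, w=(-35.53180−28.398)/4.49444=-14.22419
k=2: b·v=10.1×0.602=6.08020; √(2b)=4.49444; u=(6.08020+8.247)/4.49444=3.18776, w=(6.08020−8.247)/4.49444=-0.48211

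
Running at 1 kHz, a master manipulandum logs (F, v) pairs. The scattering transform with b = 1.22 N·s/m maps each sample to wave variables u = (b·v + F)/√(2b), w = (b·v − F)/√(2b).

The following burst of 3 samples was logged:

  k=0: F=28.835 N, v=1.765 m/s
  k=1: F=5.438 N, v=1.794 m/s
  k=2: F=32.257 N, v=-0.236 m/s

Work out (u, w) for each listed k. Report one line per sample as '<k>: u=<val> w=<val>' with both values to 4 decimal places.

k=0: b·v=1.22×1.765=2.1533; √(2b)=1.5620; u=(2.1533+28.835)/1.5620=19.8382, w=(2.1533−28.835)/1.5620=-17.0812
k=1: b·v=1.22×1.794=2.1887; √(2b)=1.5620; u=(2.1887+5.438)/1.5620=4.8825, w=(2.1887−5.438)/1.5620=-2.0802
k=2: b·v=1.22×(-0.236)=-0.2879; √(2b)=1.5620; u=(-0.2879+32.257)/1.5620=20.4661, w=(-0.2879−32.257)/1.5620=-20.8348

0: u=19.8382 w=-17.0812
1: u=4.8825 w=-2.0802
2: u=20.4661 w=-20.8348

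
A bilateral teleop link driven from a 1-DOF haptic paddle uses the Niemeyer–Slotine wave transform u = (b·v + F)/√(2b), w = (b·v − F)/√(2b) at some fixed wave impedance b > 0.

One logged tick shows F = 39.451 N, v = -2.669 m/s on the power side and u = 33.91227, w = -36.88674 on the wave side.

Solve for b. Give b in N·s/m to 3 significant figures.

u + w = -2.9745;  u + w = √(2b)·v, so √(2b) = -2.9745/(-2.669) = 1.1145.
b = (√(2b))²/2 = 1.2420/2 = 0.6210.
(Check via u − w = 2F/√(2b): u − w = 70.7990, 2F/√(2b) = 70.7990.)

b = 0.621 N·s/m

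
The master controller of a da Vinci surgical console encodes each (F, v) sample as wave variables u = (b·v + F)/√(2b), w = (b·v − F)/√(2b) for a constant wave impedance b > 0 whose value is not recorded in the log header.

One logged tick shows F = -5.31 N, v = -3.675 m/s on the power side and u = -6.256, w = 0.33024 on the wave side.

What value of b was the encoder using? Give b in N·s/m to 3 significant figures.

u + w = -5.9258;  u + w = √(2b)·v, so √(2b) = -5.9258/(-3.675) = 1.6125.
b = (√(2b))²/2 = 2.6000/2 = 1.3000.
(Check via u − w = 2F/√(2b): u − w = -6.5862, 2F/√(2b) = -6.5862.)

b = 1.3 N·s/m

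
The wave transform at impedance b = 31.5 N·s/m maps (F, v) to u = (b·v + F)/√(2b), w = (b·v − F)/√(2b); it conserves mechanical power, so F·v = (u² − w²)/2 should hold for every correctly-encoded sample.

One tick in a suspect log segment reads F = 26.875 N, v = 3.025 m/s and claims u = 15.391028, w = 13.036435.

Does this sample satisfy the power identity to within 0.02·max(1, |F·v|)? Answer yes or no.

F·v = 26.875×3.025 = 81.296875 W.
(u² − w²)/2 = (236.883743 − 169.948638)/2 = 33.467553 W.
|Δ| = 47.829322;  2% of max(1, |F·v|) = 1.625938.

no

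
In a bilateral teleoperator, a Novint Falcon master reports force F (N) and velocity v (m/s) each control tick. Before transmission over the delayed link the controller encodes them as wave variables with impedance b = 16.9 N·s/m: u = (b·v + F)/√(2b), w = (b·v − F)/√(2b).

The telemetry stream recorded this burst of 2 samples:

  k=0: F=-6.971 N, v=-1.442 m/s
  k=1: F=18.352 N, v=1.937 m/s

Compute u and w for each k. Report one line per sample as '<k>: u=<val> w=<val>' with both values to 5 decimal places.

k=0: b·v=16.9×(-1.442)=-24.36980; √(2b)=5.81378; u=(-24.36980+(-6.971))/5.81378=-5.39078, w=(-24.36980−(-6.971))/5.81378=-2.99268
k=1: b·v=16.9×1.937=32.73530; √(2b)=5.81378; u=(32.73530+18.352)/5.81378=8.78728, w=(32.73530−18.352)/5.81378=2.47400

0: u=-5.39078 w=-2.99268
1: u=8.78728 w=2.47400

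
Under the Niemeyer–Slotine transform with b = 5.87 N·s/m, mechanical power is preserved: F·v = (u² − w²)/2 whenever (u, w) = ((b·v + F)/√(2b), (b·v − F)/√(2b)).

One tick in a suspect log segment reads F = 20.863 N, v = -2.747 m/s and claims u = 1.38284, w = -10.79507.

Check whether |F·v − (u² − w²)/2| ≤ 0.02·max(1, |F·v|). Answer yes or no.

F·v = 20.863×(-2.747) = -57.31066 W.
(u² − w²)/2 = (1.91225 − 116.53354)/2 = -57.31064 W.
|Δ| = 0.00002;  2% of max(1, |F·v|) = 1.14621.

yes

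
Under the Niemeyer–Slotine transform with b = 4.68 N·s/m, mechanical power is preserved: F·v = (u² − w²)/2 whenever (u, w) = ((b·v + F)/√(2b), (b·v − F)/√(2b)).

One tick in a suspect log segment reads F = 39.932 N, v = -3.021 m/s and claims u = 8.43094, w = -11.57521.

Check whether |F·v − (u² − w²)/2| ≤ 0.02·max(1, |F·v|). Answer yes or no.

no

F·v = 39.932×(-3.021) = -120.6346 W.
(u² − w²)/2 = (71.0807 − 133.9855)/2 = -31.4524 W.
|Δ| = 89.1822;  2% of max(1, |F·v|) = 2.4127.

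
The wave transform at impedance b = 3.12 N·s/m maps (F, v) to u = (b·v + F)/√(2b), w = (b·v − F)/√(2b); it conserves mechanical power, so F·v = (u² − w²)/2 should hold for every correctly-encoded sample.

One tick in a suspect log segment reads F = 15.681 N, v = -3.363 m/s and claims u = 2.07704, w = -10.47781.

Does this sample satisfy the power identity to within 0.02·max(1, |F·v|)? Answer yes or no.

yes

F·v = 15.681×(-3.363) = -52.7352 W.
(u² − w²)/2 = (4.3141 − 109.7845)/2 = -52.7352 W.
|Δ| = 0.0000;  2% of max(1, |F·v|) = 1.0547.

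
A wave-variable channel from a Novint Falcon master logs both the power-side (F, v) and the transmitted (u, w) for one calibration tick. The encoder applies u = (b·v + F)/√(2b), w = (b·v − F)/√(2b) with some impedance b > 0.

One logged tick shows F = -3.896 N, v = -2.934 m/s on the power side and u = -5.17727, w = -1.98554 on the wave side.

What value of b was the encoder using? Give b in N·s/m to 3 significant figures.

u + w = -7.1628;  u + w = √(2b)·v, so √(2b) = -7.1628/(-2.934) = 2.4413.
b = (√(2b))²/2 = 5.9600/2 = 2.9800.
(Check via u − w = 2F/√(2b): u − w = -3.1917, 2F/√(2b) = -3.1917.)

b = 2.98 N·s/m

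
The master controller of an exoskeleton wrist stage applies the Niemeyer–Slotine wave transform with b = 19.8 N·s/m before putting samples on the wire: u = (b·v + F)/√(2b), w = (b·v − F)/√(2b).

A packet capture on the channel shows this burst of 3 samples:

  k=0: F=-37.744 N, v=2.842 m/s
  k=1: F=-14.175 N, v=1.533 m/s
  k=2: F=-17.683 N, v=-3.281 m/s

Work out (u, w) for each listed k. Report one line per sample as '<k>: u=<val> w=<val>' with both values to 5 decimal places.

k=0: b·v=19.8×2.842=56.27160; √(2b)=6.29285; u=(56.27160+(-37.744))/6.29285=2.94423, w=(56.27160−(-37.744))/6.29285=14.94006
k=1: b·v=19.8×1.533=30.35340; √(2b)=6.29285; u=(30.35340+(-14.175))/6.29285=2.57092, w=(30.35340−(-14.175))/6.29285=7.07603
k=2: b·v=19.8×(-3.281)=-64.96380; √(2b)=6.29285; u=(-64.96380+(-17.683))/6.29285=-13.13344, w=(-64.96380−(-17.683))/6.29285=-7.51341

0: u=2.94423 w=14.94006
1: u=2.57092 w=7.07603
2: u=-13.13344 w=-7.51341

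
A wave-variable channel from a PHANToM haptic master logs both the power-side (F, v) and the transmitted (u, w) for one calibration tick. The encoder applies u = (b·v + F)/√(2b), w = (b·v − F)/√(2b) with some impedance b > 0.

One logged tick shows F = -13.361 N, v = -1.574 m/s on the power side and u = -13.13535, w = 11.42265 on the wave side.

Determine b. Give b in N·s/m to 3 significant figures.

b = 0.592 N·s/m

u + w = -1.7127;  u + w = √(2b)·v, so √(2b) = -1.7127/(-1.574) = 1.0881.
b = (√(2b))²/2 = 1.1840/2 = 0.5920.
(Check via u − w = 2F/√(2b): u − w = -24.5580, 2F/√(2b) = -24.5580.)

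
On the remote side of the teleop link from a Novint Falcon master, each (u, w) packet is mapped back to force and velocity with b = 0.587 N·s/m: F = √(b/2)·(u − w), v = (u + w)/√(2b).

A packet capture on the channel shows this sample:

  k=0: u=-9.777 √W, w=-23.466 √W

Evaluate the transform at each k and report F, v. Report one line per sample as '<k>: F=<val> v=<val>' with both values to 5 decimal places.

0: F=7.41610 v=-30.68076

k=0: u−w=13.68900, u+w=-33.24300; √(b/2)=0.54176, √(2b)=1.08351; F=0.54176×13.689=7.41610, v=-33.24300/1.08351=-30.68076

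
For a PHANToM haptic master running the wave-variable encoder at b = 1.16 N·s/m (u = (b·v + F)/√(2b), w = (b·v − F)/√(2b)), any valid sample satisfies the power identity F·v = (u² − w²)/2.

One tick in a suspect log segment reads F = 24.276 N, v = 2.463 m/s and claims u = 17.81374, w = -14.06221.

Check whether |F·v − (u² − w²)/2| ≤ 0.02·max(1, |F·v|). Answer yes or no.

yes

F·v = 24.276×2.463 = 59.79179 W.
(u² − w²)/2 = (317.32933 − 197.74575)/2 = 59.79179 W.
|Δ| = 0.00000;  2% of max(1, |F·v|) = 1.19584.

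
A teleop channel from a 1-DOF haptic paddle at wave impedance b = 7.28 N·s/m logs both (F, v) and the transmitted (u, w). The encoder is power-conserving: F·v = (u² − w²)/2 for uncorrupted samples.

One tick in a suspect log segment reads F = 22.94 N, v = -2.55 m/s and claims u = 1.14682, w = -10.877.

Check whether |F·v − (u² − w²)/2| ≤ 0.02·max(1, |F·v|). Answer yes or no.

yes

F·v = 22.94×(-2.55) = -58.49700 W.
(u² − w²)/2 = (1.31520 − 118.30913)/2 = -58.49697 W.
|Δ| = 0.00003;  2% of max(1, |F·v|) = 1.16994.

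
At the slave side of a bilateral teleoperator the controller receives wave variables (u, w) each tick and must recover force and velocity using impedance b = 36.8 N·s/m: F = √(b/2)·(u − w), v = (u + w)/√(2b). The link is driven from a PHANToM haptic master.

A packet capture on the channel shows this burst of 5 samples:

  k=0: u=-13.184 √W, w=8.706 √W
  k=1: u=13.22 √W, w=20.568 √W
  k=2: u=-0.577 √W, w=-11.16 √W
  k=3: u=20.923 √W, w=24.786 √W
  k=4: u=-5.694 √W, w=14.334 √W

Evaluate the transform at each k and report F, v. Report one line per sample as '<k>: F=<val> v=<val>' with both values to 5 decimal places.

k=0: u−w=-21.89000, u+w=-4.47800; √(b/2)=4.28952, √(2b)=8.57904; F=4.28952×(-21.89)=-93.89764, v=-4.47800/8.57904=-0.52197
k=1: u−w=-7.34800, u+w=33.78800; √(b/2)=4.28952, √(2b)=8.57904; F=4.28952×(-7.348)=-31.51941, v=33.78800/8.57904=3.93843
k=2: u−w=10.58300, u+w=-11.73700; √(b/2)=4.28952, √(2b)=8.57904; F=4.28952×10.583=45.39601, v=-11.73700/8.57904=-1.36810
k=3: u−w=-3.86300, u+w=45.70900; √(b/2)=4.28952, √(2b)=8.57904; F=4.28952×(-3.863)=-16.57042, v=45.70900/8.57904=5.32798
k=4: u−w=-20.02800, u+w=8.64000; √(b/2)=4.28952, √(2b)=8.57904; F=4.28952×(-20.028)=-85.91055, v=8.64000/8.57904=1.00711

0: F=-93.89764 v=-0.52197
1: F=-31.51941 v=3.93843
2: F=45.39601 v=-1.36810
3: F=-16.57042 v=5.32798
4: F=-85.91055 v=1.00711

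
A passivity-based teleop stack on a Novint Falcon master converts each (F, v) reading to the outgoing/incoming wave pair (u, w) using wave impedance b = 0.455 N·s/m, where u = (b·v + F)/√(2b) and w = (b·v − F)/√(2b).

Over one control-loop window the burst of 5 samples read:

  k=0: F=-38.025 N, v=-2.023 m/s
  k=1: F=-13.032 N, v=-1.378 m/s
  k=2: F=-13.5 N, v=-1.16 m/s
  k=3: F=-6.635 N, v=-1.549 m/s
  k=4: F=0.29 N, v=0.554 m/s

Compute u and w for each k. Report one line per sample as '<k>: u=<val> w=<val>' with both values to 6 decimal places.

0: u=-40.825940 w=38.896121
1: u=-14.318512 w=13.003984
2: u=-14.705130 w=13.598561
3: u=-7.694196 w=6.216544
4: u=0.568244 w=-0.039761

k=0: b·v=0.455×(-2.023)=-0.920465; √(2b)=0.953939; u=(-0.920465+(-38.025))/0.953939=-40.825940, w=(-0.920465−(-38.025))/0.953939=38.896121
k=1: b·v=0.455×(-1.378)=-0.626990; √(2b)=0.953939; u=(-0.626990+(-13.032))/0.953939=-14.318512, w=(-0.626990−(-13.032))/0.953939=13.003984
k=2: b·v=0.455×(-1.16)=-0.527800; √(2b)=0.953939; u=(-0.527800+(-13.5))/0.953939=-14.705130, w=(-0.527800−(-13.5))/0.953939=13.598561
k=3: b·v=0.455×(-1.549)=-0.704795; √(2b)=0.953939; u=(-0.704795+(-6.635))/0.953939=-7.694196, w=(-0.704795−(-6.635))/0.953939=6.216544
k=4: b·v=0.455×0.554=0.252070; √(2b)=0.953939; u=(0.252070+0.29)/0.953939=0.568244, w=(0.252070−0.29)/0.953939=-0.039761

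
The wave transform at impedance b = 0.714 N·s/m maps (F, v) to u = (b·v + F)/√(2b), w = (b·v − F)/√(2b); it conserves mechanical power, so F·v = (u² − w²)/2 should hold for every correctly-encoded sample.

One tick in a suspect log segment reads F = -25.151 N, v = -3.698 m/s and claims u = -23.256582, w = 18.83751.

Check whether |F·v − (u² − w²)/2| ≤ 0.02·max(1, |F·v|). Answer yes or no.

F·v = (-25.151)×(-3.698) = 93.008398 W.
(u² − w²)/2 = (540.868606 − 354.851783)/2 = 93.008412 W.
|Δ| = 0.000014;  2% of max(1, |F·v|) = 1.860168.

yes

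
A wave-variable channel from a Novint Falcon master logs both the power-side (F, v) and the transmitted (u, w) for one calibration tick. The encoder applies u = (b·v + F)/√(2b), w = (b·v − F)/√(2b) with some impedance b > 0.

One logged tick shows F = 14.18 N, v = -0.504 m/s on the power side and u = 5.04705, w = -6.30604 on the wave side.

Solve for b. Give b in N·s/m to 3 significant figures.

u + w = -1.2590;  u + w = √(2b)·v, so √(2b) = -1.2590/(-0.504) = 2.4980.
b = (√(2b))²/2 = 6.2400/2 = 3.1200.
(Check via u − w = 2F/√(2b): u − w = 11.3531, 2F/√(2b) = 11.3531.)

b = 3.12 N·s/m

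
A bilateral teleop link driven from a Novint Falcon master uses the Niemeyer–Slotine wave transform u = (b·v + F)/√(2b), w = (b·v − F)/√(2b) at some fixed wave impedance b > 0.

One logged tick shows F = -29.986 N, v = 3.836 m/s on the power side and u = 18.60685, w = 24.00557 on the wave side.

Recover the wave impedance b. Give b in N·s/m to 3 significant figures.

b = 61.7 N·s/m

u + w = 42.61242;  u + w = √(2b)·v, so √(2b) = 42.61242/3.836 = 11.10856.
b = (√(2b))²/2 = 123.40001/2 = 61.70001.
(Check via u − w = 2F/√(2b): u − w = -5.39872, 2F/√(2b) = -5.39872.)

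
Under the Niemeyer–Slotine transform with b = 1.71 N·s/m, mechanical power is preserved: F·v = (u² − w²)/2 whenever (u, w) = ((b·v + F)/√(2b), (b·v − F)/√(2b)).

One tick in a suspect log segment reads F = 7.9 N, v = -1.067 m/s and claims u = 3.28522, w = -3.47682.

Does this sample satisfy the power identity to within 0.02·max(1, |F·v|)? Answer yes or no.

no

F·v = 7.9×(-1.067) = -8.42930 W.
(u² − w²)/2 = (10.79267 − 12.08828)/2 = -0.64780 W.
|Δ| = 7.78150;  2% of max(1, |F·v|) = 0.16859.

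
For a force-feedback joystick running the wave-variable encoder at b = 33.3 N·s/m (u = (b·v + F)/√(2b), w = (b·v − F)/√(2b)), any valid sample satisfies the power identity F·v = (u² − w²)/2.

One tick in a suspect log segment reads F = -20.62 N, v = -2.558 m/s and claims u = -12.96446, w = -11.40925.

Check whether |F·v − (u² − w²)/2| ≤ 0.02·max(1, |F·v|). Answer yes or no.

no

F·v = (-20.62)×(-2.558) = 52.7460 W.
(u² − w²)/2 = (168.0772 − 130.1710)/2 = 18.9531 W.
|Δ| = 33.7928;  2% of max(1, |F·v|) = 1.0549.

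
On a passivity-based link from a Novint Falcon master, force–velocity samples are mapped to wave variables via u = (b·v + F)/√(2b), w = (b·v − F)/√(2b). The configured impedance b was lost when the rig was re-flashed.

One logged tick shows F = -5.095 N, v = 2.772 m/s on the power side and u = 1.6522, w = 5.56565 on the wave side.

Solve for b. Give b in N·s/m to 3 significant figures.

b = 3.39 N·s/m

u + w = 7.2178;  u + w = √(2b)·v, so √(2b) = 7.2178/2.772 = 2.6038.
b = (√(2b))²/2 = 6.7800/2 = 3.3900.
(Check via u − w = 2F/√(2b): u − w = -3.9135, 2F/√(2b) = -3.9134.)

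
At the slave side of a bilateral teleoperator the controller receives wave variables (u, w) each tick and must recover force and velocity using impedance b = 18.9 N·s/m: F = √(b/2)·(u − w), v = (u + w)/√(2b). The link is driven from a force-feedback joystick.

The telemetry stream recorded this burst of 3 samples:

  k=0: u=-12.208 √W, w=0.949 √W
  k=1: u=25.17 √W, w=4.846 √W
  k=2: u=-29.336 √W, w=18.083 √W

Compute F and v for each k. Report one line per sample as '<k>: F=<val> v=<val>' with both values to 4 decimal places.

k=0: u−w=-13.1570, u+w=-11.2590; √(b/2)=3.0741, √(2b)=6.1482; F=3.0741×(-13.157)=-40.4457, v=-11.2590/6.1482=-1.8313
k=1: u−w=20.3240, u+w=30.0160; √(b/2)=3.0741, √(2b)=6.1482; F=3.0741×20.324=62.4777, v=30.0160/6.1482=4.8821
k=2: u−w=-47.4190, u+w=-11.2530; √(b/2)=3.0741, √(2b)=6.1482; F=3.0741×(-47.419)=-145.7700, v=-11.2530/6.1482=-1.8303

0: F=-40.4457 v=-1.8313
1: F=62.4777 v=4.8821
2: F=-145.7700 v=-1.8303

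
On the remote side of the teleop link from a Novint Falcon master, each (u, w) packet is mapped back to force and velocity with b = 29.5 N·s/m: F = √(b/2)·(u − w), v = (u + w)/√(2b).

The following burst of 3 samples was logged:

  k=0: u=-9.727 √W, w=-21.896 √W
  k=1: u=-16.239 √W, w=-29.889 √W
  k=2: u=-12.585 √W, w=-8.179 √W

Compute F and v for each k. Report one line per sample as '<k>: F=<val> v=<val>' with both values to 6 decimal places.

k=0: u−w=12.169000, u+w=-31.623000; √(b/2)=3.840573, √(2b)=7.681146; F=3.840573×12.169=46.735931, v=-31.623000/7.681146=-4.116964
k=1: u−w=13.650000, u+w=-46.128000; √(b/2)=3.840573, √(2b)=7.681146; F=3.840573×13.65=52.423820, v=-46.128000/7.681146=-6.005354
k=2: u−w=-4.406000, u+w=-20.764000; √(b/2)=3.840573, √(2b)=7.681146; F=3.840573×(-4.406)=-16.921564, v=-20.764000/7.681146=-2.703243

0: F=46.735931 v=-4.116964
1: F=52.423820 v=-6.005354
2: F=-16.921564 v=-2.703243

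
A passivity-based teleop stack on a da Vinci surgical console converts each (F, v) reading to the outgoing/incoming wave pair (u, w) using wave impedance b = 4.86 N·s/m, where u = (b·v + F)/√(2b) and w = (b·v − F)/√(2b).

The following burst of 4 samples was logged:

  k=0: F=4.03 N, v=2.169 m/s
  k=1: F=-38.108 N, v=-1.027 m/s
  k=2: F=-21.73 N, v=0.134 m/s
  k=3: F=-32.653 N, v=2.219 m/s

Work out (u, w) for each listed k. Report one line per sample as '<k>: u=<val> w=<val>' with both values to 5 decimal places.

k=0: b·v=4.86×2.169=10.54134; √(2b)=3.11769; u=(10.54134+4.03)/3.11769=4.67376, w=(10.54134−4.03)/3.11769=2.08851
k=1: b·v=4.86×(-1.027)=-4.99122; √(2b)=3.11769; u=(-4.99122+(-38.108))/3.11769=-13.82408, w=(-4.99122−(-38.108))/3.11769=10.62221
k=2: b·v=4.86×0.134=0.65124; √(2b)=3.11769; u=(0.65124+(-21.73))/3.11769=-6.76102, w=(0.65124−(-21.73))/3.11769=7.17879
k=3: b·v=4.86×2.219=10.78434; √(2b)=3.11769; u=(10.78434+(-32.653))/3.11769=-7.01438, w=(10.78434−(-32.653))/3.11769=13.93253

0: u=4.67376 w=2.08851
1: u=-13.82408 w=10.62221
2: u=-6.76102 w=7.17879
3: u=-7.01438 w=13.93253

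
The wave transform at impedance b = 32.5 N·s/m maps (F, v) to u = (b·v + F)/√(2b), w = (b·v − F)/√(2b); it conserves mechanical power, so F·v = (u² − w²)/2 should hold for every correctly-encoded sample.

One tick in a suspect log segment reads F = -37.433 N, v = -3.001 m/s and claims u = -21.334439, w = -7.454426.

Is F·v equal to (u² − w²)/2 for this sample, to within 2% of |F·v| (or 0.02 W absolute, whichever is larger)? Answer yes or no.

F·v = (-37.433)×(-3.001) = 112.336433 W.
(u² − w²)/2 = (455.158287 − 55.568467)/2 = 199.794910 W.
|Δ| = 87.458477;  2% of max(1, |F·v|) = 2.246729.

no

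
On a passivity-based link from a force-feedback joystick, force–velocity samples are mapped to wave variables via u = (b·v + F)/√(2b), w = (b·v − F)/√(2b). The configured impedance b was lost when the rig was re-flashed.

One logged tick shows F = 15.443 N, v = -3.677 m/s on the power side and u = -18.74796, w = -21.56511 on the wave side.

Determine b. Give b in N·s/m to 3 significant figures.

u + w = -40.3131;  u + w = √(2b)·v, so √(2b) = -40.3131/(-3.677) = 10.9636.
b = (√(2b))²/2 = 120.2000/2 = 60.1000.
(Check via u − w = 2F/√(2b): u − w = 2.8172, 2F/√(2b) = 2.8171.)

b = 60.1 N·s/m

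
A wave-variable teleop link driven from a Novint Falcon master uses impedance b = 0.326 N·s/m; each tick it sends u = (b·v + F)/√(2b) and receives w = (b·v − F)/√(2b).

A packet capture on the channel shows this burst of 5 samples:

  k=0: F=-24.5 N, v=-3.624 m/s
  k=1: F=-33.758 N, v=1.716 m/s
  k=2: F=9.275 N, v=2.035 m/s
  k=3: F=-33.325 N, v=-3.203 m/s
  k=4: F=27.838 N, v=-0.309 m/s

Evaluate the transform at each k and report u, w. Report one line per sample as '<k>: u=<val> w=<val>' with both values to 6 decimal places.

0: u=-31.804993 w=28.878739
1: u=-41.114571 w=42.500181
2: u=12.308159 w=-10.664968
3: u=-42.564285 w=39.977975
4: u=34.351037 w=-34.600544

k=0: b·v=0.326×(-3.624)=-1.181424; √(2b)=0.807465; u=(-1.181424+(-24.5))/0.807465=-31.804993, w=(-1.181424−(-24.5))/0.807465=28.878739
k=1: b·v=0.326×1.716=0.559416; √(2b)=0.807465; u=(0.559416+(-33.758))/0.807465=-41.114571, w=(0.559416−(-33.758))/0.807465=42.500181
k=2: b·v=0.326×2.035=0.663410; √(2b)=0.807465; u=(0.663410+9.275)/0.807465=12.308159, w=(0.663410−9.275)/0.807465=-10.664968
k=3: b·v=0.326×(-3.203)=-1.044178; √(2b)=0.807465; u=(-1.044178+(-33.325))/0.807465=-42.564285, w=(-1.044178−(-33.325))/0.807465=39.977975
k=4: b·v=0.326×(-0.309)=-0.100734; √(2b)=0.807465; u=(-0.100734+27.838)/0.807465=34.351037, w=(-0.100734−27.838)/0.807465=-34.600544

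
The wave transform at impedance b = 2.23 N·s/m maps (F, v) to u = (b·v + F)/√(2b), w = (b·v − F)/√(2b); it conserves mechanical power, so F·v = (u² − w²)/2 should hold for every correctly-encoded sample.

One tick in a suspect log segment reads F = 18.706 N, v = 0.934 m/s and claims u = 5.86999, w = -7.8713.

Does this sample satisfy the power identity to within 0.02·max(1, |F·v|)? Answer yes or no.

no

F·v = 18.706×0.934 = 17.47140 W.
(u² − w²)/2 = (34.45678 − 61.95736)/2 = -13.75029 W.
|Δ| = 31.22169;  2% of max(1, |F·v|) = 0.34943.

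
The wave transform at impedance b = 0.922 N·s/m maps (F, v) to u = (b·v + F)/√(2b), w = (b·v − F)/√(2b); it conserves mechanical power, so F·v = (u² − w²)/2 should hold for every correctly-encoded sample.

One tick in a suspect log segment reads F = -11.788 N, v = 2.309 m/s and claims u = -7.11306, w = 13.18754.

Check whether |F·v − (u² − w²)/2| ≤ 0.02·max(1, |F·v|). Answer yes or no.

no

F·v = (-11.788)×2.309 = -27.21849 W.
(u² − w²)/2 = (50.59562 − 173.91121)/2 = -61.65779 W.
|Δ| = 34.43930;  2% of max(1, |F·v|) = 0.54437.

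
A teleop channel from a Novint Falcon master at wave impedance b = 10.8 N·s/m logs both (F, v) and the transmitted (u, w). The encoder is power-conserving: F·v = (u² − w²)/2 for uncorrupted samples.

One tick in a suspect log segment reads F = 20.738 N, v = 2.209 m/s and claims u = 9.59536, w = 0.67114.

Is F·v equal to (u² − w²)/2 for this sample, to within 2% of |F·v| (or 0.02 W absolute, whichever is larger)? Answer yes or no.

yes

F·v = 20.738×2.209 = 45.8102 W.
(u² − w²)/2 = (92.0709 − 0.4504)/2 = 45.8103 W.
|Δ| = 0.0000;  2% of max(1, |F·v|) = 0.9162.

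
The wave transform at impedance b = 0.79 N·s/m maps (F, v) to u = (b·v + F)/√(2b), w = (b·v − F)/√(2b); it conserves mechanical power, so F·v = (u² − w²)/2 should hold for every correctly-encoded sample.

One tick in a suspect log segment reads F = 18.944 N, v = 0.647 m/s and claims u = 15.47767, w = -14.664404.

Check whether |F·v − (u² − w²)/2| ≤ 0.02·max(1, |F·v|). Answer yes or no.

yes

F·v = 18.944×0.647 = 12.256768 W.
(u² − w²)/2 = (239.558269 − 215.044745)/2 = 12.256762 W.
|Δ| = 0.000006;  2% of max(1, |F·v|) = 0.245135.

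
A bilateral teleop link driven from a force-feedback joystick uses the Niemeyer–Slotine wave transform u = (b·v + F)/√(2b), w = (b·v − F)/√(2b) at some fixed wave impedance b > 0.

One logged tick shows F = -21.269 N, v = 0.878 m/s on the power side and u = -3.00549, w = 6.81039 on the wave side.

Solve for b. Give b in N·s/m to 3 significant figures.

b = 9.39 N·s/m

u + w = 3.80490;  u + w = √(2b)·v, so √(2b) = 3.80490/0.878 = 4.33360.
b = (√(2b))²/2 = 18.78008/2 = 9.39004.
(Check via u − w = 2F/√(2b): u − w = -9.81588, 2F/√(2b) = -9.81586.)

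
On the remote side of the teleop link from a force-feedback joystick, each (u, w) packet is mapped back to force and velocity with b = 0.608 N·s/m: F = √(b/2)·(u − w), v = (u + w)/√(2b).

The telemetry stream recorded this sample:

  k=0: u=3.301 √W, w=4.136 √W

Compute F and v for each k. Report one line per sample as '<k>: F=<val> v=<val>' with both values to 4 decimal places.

k=0: u−w=-0.8350, u+w=7.4370; √(b/2)=0.5514, √(2b)=1.1027; F=0.5514×(-0.835)=-0.4604, v=7.4370/1.1027=6.7442

0: F=-0.4604 v=6.7442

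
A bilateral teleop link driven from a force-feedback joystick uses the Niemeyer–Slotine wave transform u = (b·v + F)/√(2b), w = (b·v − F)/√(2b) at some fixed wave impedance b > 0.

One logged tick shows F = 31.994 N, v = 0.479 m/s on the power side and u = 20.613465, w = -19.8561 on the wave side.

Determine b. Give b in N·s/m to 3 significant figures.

u + w = 0.757365;  u + w = √(2b)·v, so √(2b) = 0.757365/0.479 = 1.581138.
b = (√(2b))²/2 = 2.499997/2 = 1.249998.
(Check via u − w = 2F/√(2b): u − w = 40.469565, 2F/√(2b) = 40.469591.)

b = 1.25 N·s/m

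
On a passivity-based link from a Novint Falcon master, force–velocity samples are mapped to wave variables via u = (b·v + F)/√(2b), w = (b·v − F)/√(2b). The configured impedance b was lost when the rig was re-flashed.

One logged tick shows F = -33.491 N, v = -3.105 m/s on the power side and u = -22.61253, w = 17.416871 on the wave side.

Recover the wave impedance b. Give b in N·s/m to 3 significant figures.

b = 1.4 N·s/m

u + w = -5.195659;  u + w = √(2b)·v, so √(2b) = -5.195659/(-3.105) = 1.673320.
b = (√(2b))²/2 = 2.800000/2 = 1.400000.
(Check via u − w = 2F/√(2b): u − w = -40.029401, 2F/√(2b) = -40.029400.)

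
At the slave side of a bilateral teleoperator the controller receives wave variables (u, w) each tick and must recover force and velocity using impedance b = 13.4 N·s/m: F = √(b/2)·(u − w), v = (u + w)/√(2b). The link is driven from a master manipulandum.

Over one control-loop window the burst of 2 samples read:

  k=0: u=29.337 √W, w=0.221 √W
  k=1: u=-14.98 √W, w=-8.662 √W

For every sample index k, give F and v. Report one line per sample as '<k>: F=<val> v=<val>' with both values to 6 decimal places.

0: F=75.364897 v=5.709626
1: F=-16.353738 v=-4.566851

k=0: u−w=29.116000, u+w=29.558000; √(b/2)=2.588436, √(2b)=5.176872; F=2.588436×29.116=75.364897, v=29.558000/5.176872=5.709626
k=1: u−w=-6.318000, u+w=-23.642000; √(b/2)=2.588436, √(2b)=5.176872; F=2.588436×(-6.318)=-16.353738, v=-23.642000/5.176872=-4.566851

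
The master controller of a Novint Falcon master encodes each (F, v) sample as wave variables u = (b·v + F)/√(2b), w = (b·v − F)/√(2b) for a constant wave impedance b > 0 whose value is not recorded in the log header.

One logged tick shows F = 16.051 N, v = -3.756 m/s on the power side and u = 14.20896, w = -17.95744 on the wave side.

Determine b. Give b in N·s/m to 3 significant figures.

u + w = -3.7485;  u + w = √(2b)·v, so √(2b) = -3.7485/(-3.756) = 0.9980.
b = (√(2b))²/2 = 0.9960/2 = 0.4980.
(Check via u − w = 2F/√(2b): u − w = 32.1664, 2F/√(2b) = 32.1664.)

b = 0.498 N·s/m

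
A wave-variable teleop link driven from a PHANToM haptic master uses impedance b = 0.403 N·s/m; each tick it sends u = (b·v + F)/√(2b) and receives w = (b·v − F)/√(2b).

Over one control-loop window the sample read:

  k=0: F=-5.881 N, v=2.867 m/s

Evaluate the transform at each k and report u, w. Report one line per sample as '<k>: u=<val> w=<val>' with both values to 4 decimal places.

k=0: b·v=0.403×2.867=1.1554; √(2b)=0.8978; u=(1.1554+(-5.881))/0.8978=-5.2637, w=(1.1554−(-5.881))/0.8978=7.8376

0: u=-5.2637 w=7.8376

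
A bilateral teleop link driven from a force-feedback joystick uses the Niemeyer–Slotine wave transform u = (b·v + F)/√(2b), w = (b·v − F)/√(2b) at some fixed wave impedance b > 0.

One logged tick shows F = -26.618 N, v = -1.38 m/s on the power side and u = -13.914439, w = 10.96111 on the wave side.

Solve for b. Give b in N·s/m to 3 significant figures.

b = 2.29 N·s/m

u + w = -2.953329;  u + w = √(2b)·v, so √(2b) = -2.953329/(-1.38) = 2.140093.
b = (√(2b))²/2 = 4.580000/2 = 2.290000.
(Check via u − w = 2F/√(2b): u − w = -24.875549, 2F/√(2b) = -24.875549.)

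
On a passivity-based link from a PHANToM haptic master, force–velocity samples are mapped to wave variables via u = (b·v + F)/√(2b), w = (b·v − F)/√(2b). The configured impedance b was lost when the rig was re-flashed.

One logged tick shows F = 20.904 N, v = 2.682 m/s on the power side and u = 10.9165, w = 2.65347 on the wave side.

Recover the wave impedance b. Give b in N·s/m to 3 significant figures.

u + w = 13.56997;  u + w = √(2b)·v, so √(2b) = 13.56997/2.682 = 5.05965.
b = (√(2b))²/2 = 25.60002/2 = 12.80001.
(Check via u − w = 2F/√(2b): u − w = 8.26303, 2F/√(2b) = 8.26303.)

b = 12.8 N·s/m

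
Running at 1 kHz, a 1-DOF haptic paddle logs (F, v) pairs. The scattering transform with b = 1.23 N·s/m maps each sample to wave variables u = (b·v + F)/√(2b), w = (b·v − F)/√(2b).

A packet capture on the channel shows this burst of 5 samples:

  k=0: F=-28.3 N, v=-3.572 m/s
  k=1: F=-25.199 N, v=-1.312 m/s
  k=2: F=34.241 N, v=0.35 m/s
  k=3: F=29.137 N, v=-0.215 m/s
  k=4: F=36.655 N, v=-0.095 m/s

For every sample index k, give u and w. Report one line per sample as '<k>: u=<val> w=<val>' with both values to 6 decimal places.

0: u=-20.844653 w=15.242189
1: u=-17.095191 w=15.037400
2: u=22.105741 w=-21.556787
3: u=18.408466 w=-18.745680
4: u=23.295874 w=-23.444875

k=0: b·v=1.23×(-3.572)=-4.393560; √(2b)=1.568439; u=(-4.393560+(-28.3))/1.568439=-20.844653, w=(-4.393560−(-28.3))/1.568439=15.242189
k=1: b·v=1.23×(-1.312)=-1.613760; √(2b)=1.568439; u=(-1.613760+(-25.199))/1.568439=-17.095191, w=(-1.613760−(-25.199))/1.568439=15.037400
k=2: b·v=1.23×0.35=0.430500; √(2b)=1.568439; u=(0.430500+34.241)/1.568439=22.105741, w=(0.430500−34.241)/1.568439=-21.556787
k=3: b·v=1.23×(-0.215)=-0.264450; √(2b)=1.568439; u=(-0.264450+29.137)/1.568439=18.408466, w=(-0.264450−29.137)/1.568439=-18.745680
k=4: b·v=1.23×(-0.095)=-0.116850; √(2b)=1.568439; u=(-0.116850+36.655)/1.568439=23.295874, w=(-0.116850−36.655)/1.568439=-23.444875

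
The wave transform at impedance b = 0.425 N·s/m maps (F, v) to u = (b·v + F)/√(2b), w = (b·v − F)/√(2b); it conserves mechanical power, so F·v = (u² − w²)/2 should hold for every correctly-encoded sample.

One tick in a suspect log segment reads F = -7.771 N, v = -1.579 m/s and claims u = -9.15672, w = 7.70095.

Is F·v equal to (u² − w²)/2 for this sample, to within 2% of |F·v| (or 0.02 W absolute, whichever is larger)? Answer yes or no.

yes

F·v = (-7.771)×(-1.579) = 12.2704 W.
(u² − w²)/2 = (83.8455 − 59.3046)/2 = 12.2704 W.
|Δ| = 0.0000;  2% of max(1, |F·v|) = 0.2454.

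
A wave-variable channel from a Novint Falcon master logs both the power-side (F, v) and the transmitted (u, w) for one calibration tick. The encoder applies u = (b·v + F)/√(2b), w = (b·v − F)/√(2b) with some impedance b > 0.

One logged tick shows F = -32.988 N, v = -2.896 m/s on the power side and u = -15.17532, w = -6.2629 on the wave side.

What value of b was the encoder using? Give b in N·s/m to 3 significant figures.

b = 27.4 N·s/m

u + w = -21.4382;  u + w = √(2b)·v, so √(2b) = -21.4382/(-2.896) = 7.4027.
b = (√(2b))²/2 = 54.8000/2 = 27.4000.
(Check via u − w = 2F/√(2b): u − w = -8.9124, 2F/√(2b) = -8.9124.)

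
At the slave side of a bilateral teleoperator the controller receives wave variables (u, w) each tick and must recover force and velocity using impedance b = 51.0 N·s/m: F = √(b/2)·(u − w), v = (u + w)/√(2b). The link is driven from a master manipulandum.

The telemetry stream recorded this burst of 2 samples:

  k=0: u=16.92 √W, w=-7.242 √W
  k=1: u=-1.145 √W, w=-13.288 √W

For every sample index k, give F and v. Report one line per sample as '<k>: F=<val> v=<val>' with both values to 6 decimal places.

0: F=122.012119 v=0.958265
1: F=61.319144 v=-1.429080

k=0: u−w=24.162000, u+w=9.678000; √(b/2)=5.049752, √(2b)=10.099505; F=5.049752×24.162=122.012119, v=9.678000/10.099505=0.958265
k=1: u−w=12.143000, u+w=-14.433000; √(b/2)=5.049752, √(2b)=10.099505; F=5.049752×12.143=61.319144, v=-14.433000/10.099505=-1.429080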